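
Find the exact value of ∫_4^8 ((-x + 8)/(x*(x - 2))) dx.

log(27/16)

Factor the denominator: x**2 - 2*x = x(x - 2).
Partial fractions: (-x + 8)/(x*(x - 2)) = -4/x + 3/(x - 2).
An antiderivative is F(x) = -4*log(x) + 3*log(x - 2).
Then F(8) - F(4) = (-9*log(2) + 3*log(3)) - (-log(32)) = log(27/16).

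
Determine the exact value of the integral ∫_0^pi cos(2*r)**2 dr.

Use the identity cos^2(2*r) = (1 + cos(4*r))/2.
An antiderivative is F(r) = r/2 + sin(4*r)/8.
Then F(pi) - F(0) = (pi/2) - (0) = pi/2.

pi/2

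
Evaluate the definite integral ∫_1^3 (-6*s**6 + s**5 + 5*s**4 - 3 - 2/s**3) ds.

-95588/63

By the power rule, an antiderivative is F(s) = -6*s**7/7 + s**6/6 + s**5 - 3*s + s**(-2).
Then F(3) - F(1) = (-191389/126) - (-71/42) = -95588/63.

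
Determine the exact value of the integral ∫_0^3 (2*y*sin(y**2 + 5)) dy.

Let u = y**2 + 5, so du = 2*y dy. When y = 0, u = 5; when y = 3, u = 14.
The integral becomes ∫ sin(u) du from 5 to 14, with antiderivative -cos(u).
Back in y: F(y) = -cos(y**2 + 5).
Then F(3) - F(0) = (-cos(14)) - (-cos(5)) = -cos(14) + cos(5).

-cos(14) + cos(5)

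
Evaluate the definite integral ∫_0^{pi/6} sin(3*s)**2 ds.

Use the identity sin^2(3*s) = (1 - cos(6*s))/2.
An antiderivative is F(s) = s/2 - sin(6*s)/12.
Then F(pi/6) - F(0) = (pi/12) - (0) = pi/12.

pi/12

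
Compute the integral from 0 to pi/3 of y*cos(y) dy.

-1/2 + sqrt(3)*pi/6

Integrate by parts once (u = y, dv = cos(y) dy).
An antiderivative is F(y) = y*sin(y) + cos(y).
Then F(pi/3) - F(0) = (1/2 + sqrt(3)*pi/6) - (1) = -1/2 + sqrt(3)*pi/6.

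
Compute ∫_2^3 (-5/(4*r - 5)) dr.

An antiderivative is F(r) = -5*log(4*r - 5)/4.
Then F(3) - F(2) = (-5*log(7)/4) - (-5*log(3)/4) = -5*log(7)/4 + 5*log(3)/4.

-5*log(7)/4 + 5*log(3)/4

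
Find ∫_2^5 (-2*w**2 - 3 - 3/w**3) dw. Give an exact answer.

-17463/200

By the power rule, an antiderivative is F(w) = -2*w**3/3 - 3*w + 3/(2*w**2).
Then F(5) - F(2) = (-14741/150) - (-263/24) = -17463/200.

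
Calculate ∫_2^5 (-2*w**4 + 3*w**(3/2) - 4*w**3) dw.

-9231/5 - 24*sqrt(2)/5 + 30*sqrt(5)

By the power rule, an antiderivative is F(w) = 6*w**(5/2)/5 - 2*w**5/5 - w**4.
Then F(5) - F(2) = (-1875 + 30*sqrt(5)) - (-144/5 + 24*sqrt(2)/5) = -9231/5 - 24*sqrt(2)/5 + 30*sqrt(5).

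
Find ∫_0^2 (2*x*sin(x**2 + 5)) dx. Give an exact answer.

cos(5) - cos(9)

Let u = x**2 + 5, so du = 2*x dx. When x = 0, u = 5; when x = 2, u = 9.
The integral becomes ∫ sin(u) du from 5 to 9, with antiderivative -cos(u).
Back in x: F(x) = -cos(x**2 + 5).
Then F(2) - F(0) = (-cos(9)) - (-cos(5)) = cos(5) - cos(9).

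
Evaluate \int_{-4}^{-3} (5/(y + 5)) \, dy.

An antiderivative is F(y) = 5*log(y + 5).
Then F(-3) - F(-4) = (log(32)) - (0) = log(32).

log(32)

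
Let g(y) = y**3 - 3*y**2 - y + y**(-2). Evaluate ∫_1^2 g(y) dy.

-17/4

By the power rule, an antiderivative is F(y) = y**4/4 - y**3 - y**2/2 - 1/y.
Then F(2) - F(1) = (-13/2) - (-9/4) = -17/4.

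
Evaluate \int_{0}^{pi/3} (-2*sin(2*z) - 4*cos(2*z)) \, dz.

An antiderivative is F(z) = -2*sin(2*z) + cos(2*z).
Then F(pi/3) - F(0) = (-sqrt(3) - 1/2) - (1) = -sqrt(3) - 3/2.

-sqrt(3) - 3/2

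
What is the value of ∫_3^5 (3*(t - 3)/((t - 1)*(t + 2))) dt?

-5*log(5) - 2*log(2) + 5*log(7)

Factor the denominator: t**2 + t - 2 = (t + 2)(t - 1).
Partial fractions: 3*(t - 3)/((t - 1)*(t + 2)) = 5/(t + 2) - 2/(t - 1).
An antiderivative is F(t) = -2*log(t - 1) + 5*log(t + 2).
Then F(5) - F(3) = (-4*log(2) + 5*log(7)) - (-2*log(2) + 5*log(5)) = -5*log(5) - 2*log(2) + 5*log(7).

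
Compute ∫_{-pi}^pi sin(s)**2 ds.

pi

Use the identity sin^2(s) = (1 - cos(2*s))/2.
An antiderivative is F(s) = s/2 - sin(2*s)/4.
Then F(pi) - F(-pi) = (pi/2) - (-pi/2) = pi.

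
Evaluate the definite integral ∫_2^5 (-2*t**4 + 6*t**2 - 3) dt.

-5061/5

By the power rule, an antiderivative is F(t) = -2*t**5/5 + 2*t**3 - 3*t.
Then F(5) - F(2) = (-1015) - (-14/5) = -5061/5.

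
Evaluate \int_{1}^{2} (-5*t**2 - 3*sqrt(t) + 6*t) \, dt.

-4*sqrt(2) - 2/3

By the power rule, an antiderivative is F(t) = -2*t**(3/2) - 5*t**3/3 + 3*t**2.
Then F(2) - F(1) = (-4*sqrt(2) - 4/3) - (-2/3) = -4*sqrt(2) - 2/3.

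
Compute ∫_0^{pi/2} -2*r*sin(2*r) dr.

Integrate by parts once (u = r, dv = -2*sin(2*r) dr).
An antiderivative is F(r) = r*cos(2*r) - sin(2*r)/2.
Then F(pi/2) - F(0) = (-pi/2) - (0) = -pi/2.

-pi/2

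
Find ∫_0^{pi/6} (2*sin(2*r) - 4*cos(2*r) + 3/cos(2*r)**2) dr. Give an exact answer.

1/2 + sqrt(3)/2

An antiderivative is F(r) = -2*sin(2*r) - cos(2*r) + 3*tan(2*r)/2.
Then F(pi/6) - F(0) = (-1/2 + sqrt(3)/2) - (-1) = 1/2 + sqrt(3)/2.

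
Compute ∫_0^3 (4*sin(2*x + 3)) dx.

Let u = 2*x + 3, so du = 2 dx. When x = 0, u = 3; when x = 3, u = 9.
The integral becomes 2·∫ sin(u) du from 3 to 9, with antiderivative -2*cos(u).
Back in x: F(x) = -2*cos(2*x + 3).
Then F(3) - F(0) = (-2*cos(9)) - (-2*cos(3)) = 2*cos(3) - 2*cos(9).

2*cos(3) - 2*cos(9)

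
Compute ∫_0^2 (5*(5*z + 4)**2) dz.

2680/3

Let u = 5*z + 4, so du = 5 dz. When z = 0, u = 4; when z = 2, u = 14.
The integral becomes ∫ u**2 du from 4 to 14, with antiderivative u**3/3.
Back in z: F(z) = (5*z + 4)**3/3.
Then F(2) - F(0) = (2744/3) - (64/3) = 2680/3.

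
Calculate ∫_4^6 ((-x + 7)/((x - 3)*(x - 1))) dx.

-3*log(5) + 5*log(3)

Factor the denominator: x**2 - 4*x + 3 = (x - 1)(x - 3).
Partial fractions: (-x + 7)/((x - 3)*(x - 1)) = -3/(x - 1) + 2/(x - 3).
An antiderivative is F(x) = 2*log(x - 3) - 3*log(x - 1).
Then F(6) - F(4) = (-3*log(5) + 2*log(3)) - (-log(27)) = -3*log(5) + 5*log(3).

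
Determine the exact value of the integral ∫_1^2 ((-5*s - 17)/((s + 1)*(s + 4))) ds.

-5*log(3) + log(5) + 3*log(2)

Factor the denominator: s**2 + 5*s + 4 = (s + 4)(s + 1).
Partial fractions: (-5*s - 17)/((s + 1)*(s + 4)) = -1/(s + 4) - 4/(s + 1).
An antiderivative is F(s) = -4*log(s + 1) - log(s + 4).
Then F(2) - F(1) = (-5*log(3) - log(2)) - (-log(80)) = -5*log(3) + log(5) + 3*log(2).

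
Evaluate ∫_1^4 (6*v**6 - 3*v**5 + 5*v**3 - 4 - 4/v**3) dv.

688797/56

By the power rule, an antiderivative is F(v) = 6*v**7/7 - v**6/2 + 5*v**4/4 - 4*v + 2/v**2.
Then F(4) - F(1) = (688775/56) - (-11/28) = 688797/56.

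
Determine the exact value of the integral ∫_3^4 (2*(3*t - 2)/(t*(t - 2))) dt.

Factor the denominator: t**2 - 2*t = t(t - 2).
Partial fractions: 2*(3*t - 2)/(t*(t - 2)) = 2/t + 4/(t - 2).
An antiderivative is F(t) = 2*log(t) + 4*log(t - 2).
Then F(4) - F(3) = (8*log(2)) - (log(9)) = -2*log(3) + 8*log(2).

-2*log(3) + 8*log(2)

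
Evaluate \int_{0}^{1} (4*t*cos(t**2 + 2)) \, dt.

-2*sin(2) + 2*sin(3)

Let u = t**2 + 2, so du = 2*t dt. When t = 0, u = 2; when t = 1, u = 3.
The integral becomes 2·∫ cos(u) du from 2 to 3, with antiderivative 2*sin(u).
Back in t: F(t) = 2*sin(t**2 + 2).
Then F(1) - F(0) = (2*sin(3)) - (2*sin(2)) = -2*sin(2) + 2*sin(3).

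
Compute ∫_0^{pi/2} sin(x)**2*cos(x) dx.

Let u = sin(x), so du = cos(x) dx. When x = 0, u = 0; when x = pi/2, u = 1.
The integral becomes ∫ u**2 du from 0 to 1, with antiderivative u**3/3.
Back in x: F(x) = sin(x)**3/3.
Then F(pi/2) - F(0) = (1/3) - (0) = 1/3.

1/3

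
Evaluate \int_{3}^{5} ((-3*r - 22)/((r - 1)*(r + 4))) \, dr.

-2*log(7) - 5*log(2) + 4*log(3)

Factor the denominator: r**2 + 3*r - 4 = (r + 4)(r - 1).
Partial fractions: (-3*r - 22)/((r - 1)*(r + 4)) = 2/(r + 4) - 5/(r - 1).
An antiderivative is F(r) = -5*log(r - 1) + 2*log(r + 4).
Then F(5) - F(3) = (-10*log(2) + 4*log(3)) - (log(49/32)) = -2*log(7) - 5*log(2) + 4*log(3).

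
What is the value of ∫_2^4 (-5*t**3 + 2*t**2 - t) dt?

By the power rule, an antiderivative is F(t) = -5*t**4/4 + 2*t**3/3 - t**2/2.
Then F(4) - F(2) = (-856/3) - (-50/3) = -806/3.

-806/3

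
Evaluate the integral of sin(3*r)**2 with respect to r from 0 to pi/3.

Use the identity sin^2(3*r) = (1 - cos(6*r))/2.
An antiderivative is F(r) = r/2 - sin(6*r)/12.
Then F(pi/3) - F(0) = (pi/6) - (0) = pi/6.

pi/6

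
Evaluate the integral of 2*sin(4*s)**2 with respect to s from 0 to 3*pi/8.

Use the identity sin^2(4*s) = (1 - cos(8*s))/2.
An antiderivative is F(s) = s - sin(8*s)/8.
Then F(3*pi/8) - F(0) = (3*pi/8) - (0) = 3*pi/8.

3*pi/8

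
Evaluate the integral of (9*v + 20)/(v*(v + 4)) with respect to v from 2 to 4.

Factor the denominator: v**2 + 4*v = (v + 4)v.
Partial fractions: (9*v + 20)/(v*(v + 4)) = 4/(v + 4) + 5/v.
An antiderivative is F(v) = 5*log(v) + 4*log(v + 4).
Then F(4) - F(2) = (22*log(2)) - (4*log(3) + 9*log(2)) = -4*log(3) + 13*log(2).

-4*log(3) + 13*log(2)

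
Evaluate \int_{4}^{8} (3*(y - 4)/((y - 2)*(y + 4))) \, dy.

Factor the denominator: y**2 + 2*y - 8 = (y + 4)(y - 2).
Partial fractions: 3*(y - 4)/((y - 2)*(y + 4)) = 4/(y + 4) - 1/(y - 2).
An antiderivative is F(y) = -log(y - 2) + 4*log(y + 4).
Then F(8) - F(4) = (3*log(3) + 7*log(2)) - (11*log(2)) = log(27/16).

log(27/16)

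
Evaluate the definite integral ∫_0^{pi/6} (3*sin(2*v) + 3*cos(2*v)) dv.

3/4 + 3*sqrt(3)/4

An antiderivative is F(v) = 3*sin(2*v)/2 - 3*cos(2*v)/2.
Then F(pi/6) - F(0) = (-3/4 + 3*sqrt(3)/4) - (-3/2) = 3/4 + 3*sqrt(3)/4.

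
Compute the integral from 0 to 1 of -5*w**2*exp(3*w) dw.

Integrate by parts twice (u = w^2, dv = -5*exp(3*w) dw).
An antiderivative is F(w) = (-45*w**2 + 30*w - 10)*exp(3*w)/27.
Then F(1) - F(0) = (-25*exp(3)/27) - (-10/27) = 10/27 - 25*exp(3)/27.

10/27 - 25*exp(3)/27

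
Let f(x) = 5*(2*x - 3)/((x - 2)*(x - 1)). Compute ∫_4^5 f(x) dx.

log(32)

Factor the denominator: x**2 - 3*x + 2 = (x - 1)(x - 2).
Partial fractions: 5*(2*x - 3)/((x - 2)*(x - 1)) = 5/(x - 1) + 5/(x - 2).
An antiderivative is F(x) = 5*log(x - 2) + 5*log(x - 1).
Then F(5) - F(4) = (5*log(3) + 10*log(2)) - (5*log(2) + 5*log(3)) = log(32).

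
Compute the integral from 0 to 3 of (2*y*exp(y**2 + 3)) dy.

Let u = y**2 + 3, so du = 2*y dy. When y = 0, u = 3; when y = 3, u = 12.
The integral becomes ∫ exp(u) du from 3 to 12, with antiderivative exp(u).
Back in y: F(y) = exp(y**2 + 3).
Then F(3) - F(0) = (exp(12)) - (exp(3)) = -exp(3) + exp(12).

-exp(3) + exp(12)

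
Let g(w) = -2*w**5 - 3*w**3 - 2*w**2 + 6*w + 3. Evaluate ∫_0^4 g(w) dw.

-1540

By the power rule, an antiderivative is F(w) = -w**6/3 - 3*w**4/4 - 2*w**3/3 + 3*w**2 + 3*w.
Then F(4) - F(0) = (-1540) - (0) = -1540.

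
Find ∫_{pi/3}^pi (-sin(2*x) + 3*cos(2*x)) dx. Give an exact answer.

An antiderivative is F(x) = 3*sin(2*x)/2 + cos(2*x)/2.
Then F(pi) - F(pi/3) = (1/2) - (-1/4 + 3*sqrt(3)/4) = 3/4 - 3*sqrt(3)/4.

3/4 - 3*sqrt(3)/4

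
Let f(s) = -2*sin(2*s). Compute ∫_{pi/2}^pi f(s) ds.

An antiderivative is F(s) = cos(2*s).
Then F(pi) - F(pi/2) = (1) - (-1) = 2.

2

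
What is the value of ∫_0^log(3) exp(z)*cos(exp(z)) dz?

Let u = exp(z), so du = exp(z) dz. When z = 0, u = 1; when z = log(3), u = 3.
The integral becomes ∫ cos(u) du from 1 to 3, with antiderivative sin(u).
Back in z: F(z) = sin(exp(z)).
Then F(log(3)) - F(0) = (sin(3)) - (sin(1)) = -sin(1) + sin(3).

-sin(1) + sin(3)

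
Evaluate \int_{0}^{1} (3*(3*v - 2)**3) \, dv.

Let u = 3*v - 2, so du = 3 dv. When v = 0, u = -2; when v = 1, u = 1.
The integral becomes ∫ u**3 du from -2 to 1, with antiderivative u**4/4.
Back in v: F(v) = (3*v - 2)**4/4.
Then F(1) - F(0) = (1/4) - (4) = -15/4.

-15/4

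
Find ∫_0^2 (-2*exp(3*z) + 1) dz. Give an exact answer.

An antiderivative is F(z) = -2*exp(3*z)/3 + z.
Then F(2) - F(0) = (2 - 2*exp(6)/3) - (-2/3) = 8/3 - 2*exp(6)/3.

8/3 - 2*exp(6)/3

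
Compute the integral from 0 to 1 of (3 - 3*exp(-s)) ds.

An antiderivative is F(s) = 3*s + 3*exp(-s).
Then F(1) - F(0) = (3*exp(-1) + 3) - (3) = 3*exp(-1).

3*exp(-1)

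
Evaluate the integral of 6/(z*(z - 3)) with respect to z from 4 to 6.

Factor the denominator: z**2 - 3*z = z(z - 3).
Partial fractions: 6/(z*(z - 3)) = -2/z + 2/(z - 3).
An antiderivative is F(z) = -2*log(z) + 2*log(z - 3).
Then F(6) - F(4) = (-log(4)) - (-log(16)) = log(4).

log(4)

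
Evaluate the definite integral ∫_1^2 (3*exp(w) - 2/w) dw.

-3*exp(1) - log(4) + 3*exp(2)

An antiderivative is F(w) = 3*exp(w) - 2*log(w).
Then F(2) - F(1) = (-log(4) + 3*exp(2)) - (3*exp(1)) = -3*exp(1) - log(4) + 3*exp(2).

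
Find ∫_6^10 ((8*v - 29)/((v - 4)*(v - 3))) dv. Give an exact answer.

-2*log(3) + 5*log(7)

Factor the denominator: v**2 - 7*v + 12 = (v - 3)(v - 4).
Partial fractions: (8*v - 29)/((v - 4)*(v - 3)) = 5/(v - 3) + 3/(v - 4).
An antiderivative is F(v) = 3*log(v - 4) + 5*log(v - 3).
Then F(10) - F(6) = (3*log(2) + 3*log(3) + 5*log(7)) - (3*log(2) + 5*log(3)) = -2*log(3) + 5*log(7).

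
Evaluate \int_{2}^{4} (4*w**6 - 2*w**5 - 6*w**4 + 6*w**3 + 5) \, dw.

249366/35

By the power rule, an antiderivative is F(w) = 4*w**7/7 - w**6/3 - 6*w**5/5 + 3*w**4/2 + 5*w.
Then F(4) - F(2) = (753076/105) - (4978/105) = 249366/35.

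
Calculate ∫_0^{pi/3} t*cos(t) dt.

Integrate by parts once (u = t, dv = cos(t) dt).
An antiderivative is F(t) = t*sin(t) + cos(t).
Then F(pi/3) - F(0) = (1/2 + sqrt(3)*pi/6) - (1) = -1/2 + sqrt(3)*pi/6.

-1/2 + sqrt(3)*pi/6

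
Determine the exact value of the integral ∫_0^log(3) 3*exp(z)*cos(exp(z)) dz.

Let u = exp(z), so du = exp(z) dz. When z = 0, u = 1; when z = log(3), u = 3.
The integral becomes 3·∫ cos(u) du from 1 to 3, with antiderivative 3*sin(u).
Back in z: F(z) = 3*sin(exp(z)).
Then F(log(3)) - F(0) = (3*sin(3)) - (3*sin(1)) = -3*sin(1) + 3*sin(3).

-3*sin(1) + 3*sin(3)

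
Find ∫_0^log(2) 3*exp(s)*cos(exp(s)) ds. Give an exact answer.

Let u = exp(s), so du = exp(s) ds. When s = 0, u = 1; when s = log(2), u = 2.
The integral becomes 3·∫ cos(u) du from 1 to 2, with antiderivative 3*sin(u).
Back in s: F(s) = 3*sin(exp(s)).
Then F(log(2)) - F(0) = (3*sin(2)) - (3*sin(1)) = -3*sin(1) + 3*sin(2).

-3*sin(1) + 3*sin(2)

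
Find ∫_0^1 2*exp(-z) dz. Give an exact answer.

2 - 2*exp(-1)

An antiderivative is F(z) = -2*exp(-z).
Then F(1) - F(0) = (-2*exp(-1)) - (-2) = 2 - 2*exp(-1).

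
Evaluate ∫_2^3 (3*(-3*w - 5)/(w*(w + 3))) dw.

Factor the denominator: w**2 + 3*w = (w + 3)w.
Partial fractions: 3*(-3*w - 5)/(w*(w + 3)) = -4/(w + 3) - 5/w.
An antiderivative is F(w) = -5*log(w) - 4*log(w + 3).
Then F(3) - F(2) = (-9*log(3) - 4*log(2)) - (-4*log(5) - 5*log(2)) = -9*log(3) + log(2) + 4*log(5).

-9*log(3) + log(2) + 4*log(5)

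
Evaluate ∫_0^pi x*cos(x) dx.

-2

Integrate by parts once (u = x, dv = cos(x) dx).
An antiderivative is F(x) = x*sin(x) + cos(x).
Then F(pi) - F(0) = (-1) - (1) = -2.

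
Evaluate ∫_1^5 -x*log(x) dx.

6 - 25*log(5)/2

Integrate by parts once (u = ln x, dv = -x dx).
An antiderivative is F(x) = -x**2*(2*log(x) - 1)/4.
Then F(5) - F(1) = (25/4 - 25*log(5)/2) - (1/4) = 6 - 25*log(5)/2.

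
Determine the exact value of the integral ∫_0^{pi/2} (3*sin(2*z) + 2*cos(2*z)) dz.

An antiderivative is F(z) = sin(2*z) - 3*cos(2*z)/2.
Then F(pi/2) - F(0) = (3/2) - (-3/2) = 3.

3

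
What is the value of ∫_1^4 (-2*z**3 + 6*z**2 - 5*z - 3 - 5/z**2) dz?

-207/4

By the power rule, an antiderivative is F(z) = -z**4/2 + 2*z**3 - 5*z**2/2 - 3*z + 5/z.
Then F(4) - F(1) = (-203/4) - (1) = -207/4.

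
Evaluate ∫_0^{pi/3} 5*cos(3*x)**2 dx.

5*pi/6

Use the identity cos^2(3*x) = (1 + cos(6*x))/2.
An antiderivative is F(x) = 5*x/2 + 5*sin(6*x)/12.
Then F(pi/3) - F(0) = (5*pi/6) - (0) = 5*pi/6.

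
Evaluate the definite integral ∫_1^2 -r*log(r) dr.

3/4 - log(4)

Integrate by parts once (u = ln r, dv = -r dr).
An antiderivative is F(r) = -r**2*(2*log(r) - 1)/4.
Then F(2) - F(1) = (1 - log(4)) - (1/4) = 3/4 - log(4).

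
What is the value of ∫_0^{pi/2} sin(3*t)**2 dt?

pi/4

Use the identity sin^2(3*t) = (1 - cos(6*t))/2.
An antiderivative is F(t) = t/2 - sin(6*t)/12.
Then F(pi/2) - F(0) = (pi/4) - (0) = pi/4.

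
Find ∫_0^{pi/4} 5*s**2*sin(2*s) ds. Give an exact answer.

Integrate by parts twice (u = s^2, dv = 5*sin(2*s) ds).
An antiderivative is F(s) = -5*s**2*cos(2*s)/2 + 5*s*sin(2*s)/2 + 5*cos(2*s)/4.
Then F(pi/4) - F(0) = (5*pi/8) - (5/4) = -5/4 + 5*pi/8.

-5/4 + 5*pi/8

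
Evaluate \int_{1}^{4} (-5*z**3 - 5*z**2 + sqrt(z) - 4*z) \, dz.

-5389/12

By the power rule, an antiderivative is F(z) = -5*z**4/4 + 2*z**(3/2)/3 - 5*z**3/3 - 2*z**2.
Then F(4) - F(1) = (-1360/3) - (-17/4) = -5389/12.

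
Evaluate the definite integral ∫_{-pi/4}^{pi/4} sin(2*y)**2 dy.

Use the identity sin^2(2*y) = (1 - cos(4*y))/2.
An antiderivative is F(y) = y/2 - sin(4*y)/8.
Then F(pi/4) - F(-pi/4) = (pi/8) - (-pi/8) = pi/4.

pi/4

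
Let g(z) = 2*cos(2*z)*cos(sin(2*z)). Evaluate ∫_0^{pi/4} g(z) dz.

Let u = sin(2*z), so du = 2*cos(2*z) dz. When z = 0, u = 0; when z = pi/4, u = 1.
The integral becomes ∫ cos(u) du from 0 to 1, with antiderivative sin(u).
Back in z: F(z) = sin(sin(2*z)).
Then F(pi/4) - F(0) = (sin(1)) - (0) = sin(1).

sin(1)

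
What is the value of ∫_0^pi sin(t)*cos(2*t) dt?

Use the identity sin(t)cos(2*t) = [sin(3*t) + sin(-t)]/2.
An antiderivative is F(t) = cos(t)/2 - cos(3*t)/6.
Then F(pi) - F(0) = (-1/3) - (1/3) = -2/3.

-2/3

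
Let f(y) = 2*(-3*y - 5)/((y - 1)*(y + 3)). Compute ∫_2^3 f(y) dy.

Factor the denominator: y**2 + 2*y - 3 = (y + 3)(y - 1).
Partial fractions: 2*(-3*y - 5)/((y - 1)*(y + 3)) = -2/(y + 3) - 4/(y - 1).
An antiderivative is F(y) = -4*log(y - 1) - 2*log(y + 3).
Then F(3) - F(2) = (-6*log(2) - 2*log(3)) - (-log(25)) = -6*log(2) - 2*log(3) + 2*log(5).

-6*log(2) - 2*log(3) + 2*log(5)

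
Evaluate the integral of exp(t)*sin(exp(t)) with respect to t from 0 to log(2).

Let u = exp(t), so du = exp(t) dt. When t = 0, u = 1; when t = log(2), u = 2.
The integral becomes ∫ sin(u) du from 1 to 2, with antiderivative -cos(u).
Back in t: F(t) = -cos(exp(t)).
Then F(log(2)) - F(0) = (-cos(2)) - (-cos(1)) = -cos(2) + cos(1).

-cos(2) + cos(1)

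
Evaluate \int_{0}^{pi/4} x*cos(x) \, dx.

Integrate by parts once (u = x, dv = cos(x) dx).
An antiderivative is F(x) = x*sin(x) + cos(x).
Then F(pi/4) - F(0) = (sqrt(2)*(pi + 4)/8) - (1) = -1 + sqrt(2)*pi/8 + sqrt(2)/2.

-1 + sqrt(2)*pi/8 + sqrt(2)/2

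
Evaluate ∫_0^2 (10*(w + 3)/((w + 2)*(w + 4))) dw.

Factor the denominator: w**2 + 6*w + 8 = (w + 4)(w + 2).
Partial fractions: 10*(w + 3)/((w + 2)*(w + 4)) = 5/(w + 4) + 5/(w + 2).
An antiderivative is F(w) = 5*log(w + 2) + 5*log(w + 4).
Then F(2) - F(0) = (5*log(3) + 15*log(2)) - (15*log(2)) = 5*log(3).

5*log(3)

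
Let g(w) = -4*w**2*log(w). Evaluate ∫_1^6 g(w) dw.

-288*log(3) - 288*log(2) + 860/9

Integrate by parts once (u = ln w, dv = -4*w**2 dw).
An antiderivative is F(w) = -4*w**3*(3*log(w) - 1)/9.
Then F(6) - F(1) = (-288*log(3) - 288*log(2) + 96) - (4/9) = -288*log(3) - 288*log(2) + 860/9.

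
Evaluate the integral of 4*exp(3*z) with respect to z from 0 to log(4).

Let u = exp(z), so du = exp(z) dz. When z = 0, u = 1; when z = log(4), u = 4.
The integral becomes 4·∫ u**2 du from 1 to 4, with antiderivative 4*u**3/3.
Back in z: F(z) = 4*exp(3*z)/3.
Then F(log(4)) - F(0) = (256/3) - (4/3) = 84.

84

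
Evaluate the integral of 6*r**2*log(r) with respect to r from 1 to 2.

Integrate by parts once (u = ln r, dv = 6*r**2 dr).
An antiderivative is F(r) = 2*r**3*(3*log(r) - 1)/3.
Then F(2) - F(1) = (-16/3 + 16*log(2)) - (-2/3) = -14/3 + 16*log(2).

-14/3 + 16*log(2)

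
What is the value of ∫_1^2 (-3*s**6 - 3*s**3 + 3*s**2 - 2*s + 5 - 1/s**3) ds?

-3195/56

By the power rule, an antiderivative is F(s) = -3*s**7/7 - 3*s**4/4 + s**3 - s**2 + 5*s + 1/(2*s**2).
Then F(2) - F(1) = (-2953/56) - (121/28) = -3195/56.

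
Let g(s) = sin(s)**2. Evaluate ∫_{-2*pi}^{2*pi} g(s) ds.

2*pi

Use the identity sin^2(s) = (1 - cos(2*s))/2.
An antiderivative is F(s) = s/2 - sin(2*s)/4.
Then F(2*pi) - F(-2*pi) = (pi) - (-pi) = 2*pi.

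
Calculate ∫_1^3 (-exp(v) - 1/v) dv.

An antiderivative is F(v) = -exp(v) - log(v).
Then F(3) - F(1) = (-exp(3) - log(3)) - (-exp(1)) = -exp(3) - log(3) + exp(1).

-exp(3) - log(3) + exp(1)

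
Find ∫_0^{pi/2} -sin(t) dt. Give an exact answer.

An antiderivative is F(t) = cos(t).
Then F(pi/2) - F(0) = (0) - (1) = -1.

-1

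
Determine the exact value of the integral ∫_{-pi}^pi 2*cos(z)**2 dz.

Use the identity cos^2(z) = (1 + cos(2*z))/2.
An antiderivative is F(z) = z + sin(2*z)/2.
Then F(pi) - F(-pi) = (pi) - (-pi) = 2*pi.

2*pi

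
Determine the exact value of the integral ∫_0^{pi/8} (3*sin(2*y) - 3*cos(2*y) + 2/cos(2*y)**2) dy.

An antiderivative is F(y) = -3*sin(2*y)/2 - 3*cos(2*y)/2 + tan(2*y).
Then F(pi/8) - F(0) = (1 - 3*sqrt(2)/2) - (-3/2) = 5/2 - 3*sqrt(2)/2.

5/2 - 3*sqrt(2)/2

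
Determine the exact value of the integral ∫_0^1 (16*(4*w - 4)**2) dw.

256/3

Let u = 4*w - 4, so du = 4 dw. When w = 0, u = -4; when w = 1, u = 0.
The integral becomes 4·∫ u**2 du from -4 to 0, with antiderivative 4*u**3/3.
Back in w: F(w) = 4*(4*w - 4)**3/3.
Then F(1) - F(0) = (0) - (-256/3) = 256/3.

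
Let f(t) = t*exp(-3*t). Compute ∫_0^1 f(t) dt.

Integrate by parts once (u = t, dv = exp(-3*t) dt).
An antiderivative is F(t) = (-3*t - 1)*exp(-3*t)/9.
Then F(1) - F(0) = (-4*exp(-3)/9) - (-1/9) = (-4 + exp(3))*exp(-3)/9.

(-4 + exp(3))*exp(-3)/9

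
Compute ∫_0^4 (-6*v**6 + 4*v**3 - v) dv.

-96568/7

By the power rule, an antiderivative is F(v) = -6*v**7/7 + v**4 - v**2/2.
Then F(4) - F(0) = (-96568/7) - (0) = -96568/7.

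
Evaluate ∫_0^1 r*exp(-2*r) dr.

(-3 + exp(2))*exp(-2)/4

Integrate by parts once (u = r, dv = exp(-2*r) dr).
An antiderivative is F(r) = (-2*r - 1)*exp(-2*r)/4.
Then F(1) - F(0) = (-3*exp(-2)/4) - (-1/4) = (-3 + exp(2))*exp(-2)/4.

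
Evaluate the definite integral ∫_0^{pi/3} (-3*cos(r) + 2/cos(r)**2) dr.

sqrt(3)/2

An antiderivative is F(r) = -3*sin(r) + 2*tan(r).
Then F(pi/3) - F(0) = (sqrt(3)/2) - (0) = sqrt(3)/2.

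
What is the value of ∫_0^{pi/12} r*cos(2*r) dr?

Integrate by parts once (u = r, dv = cos(2*r) dr).
An antiderivative is F(r) = r*sin(2*r)/2 + cos(2*r)/4.
Then F(pi/12) - F(0) = (pi/48 + sqrt(3)/8) - (1/4) = -1/4 + pi/48 + sqrt(3)/8.

-1/4 + pi/48 + sqrt(3)/8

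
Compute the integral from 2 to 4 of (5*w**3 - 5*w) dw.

270

By the power rule, an antiderivative is F(w) = 5*w**4/4 - 5*w**2/2.
Then F(4) - F(2) = (280) - (10) = 270.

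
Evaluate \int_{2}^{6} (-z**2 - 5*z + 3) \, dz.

By the power rule, an antiderivative is F(z) = -z**3/3 - 5*z**2/2 + 3*z.
Then F(6) - F(2) = (-144) - (-20/3) = -412/3.

-412/3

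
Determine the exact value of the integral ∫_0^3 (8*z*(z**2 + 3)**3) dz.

Let u = z**2 + 3, so du = 2*z dz. When z = 0, u = 3; when z = 3, u = 12.
The integral becomes 4·∫ u**3 du from 3 to 12, with antiderivative u**4.
Back in z: F(z) = (z**2 + 3)**4.
Then F(3) - F(0) = (20736) - (81) = 20655.

20655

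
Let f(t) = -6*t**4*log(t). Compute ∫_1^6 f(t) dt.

Integrate by parts once (u = ln t, dv = -6*t**4 dt).
An antiderivative is F(t) = -6*t**5*(5*log(t) - 1)/25.
Then F(6) - F(1) = (46656/25 - 46656*log(6)/5) - (6/25) = 1866 - 46656*log(6)/5.

1866 - 46656*log(6)/5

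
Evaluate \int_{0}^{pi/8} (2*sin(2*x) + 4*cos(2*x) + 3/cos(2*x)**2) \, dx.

An antiderivative is F(x) = 2*sin(2*x) - cos(2*x) + 3*tan(2*x)/2.
Then F(pi/8) - F(0) = (sqrt(2)/2 + 3/2) - (-1) = sqrt(2)/2 + 5/2.

sqrt(2)/2 + 5/2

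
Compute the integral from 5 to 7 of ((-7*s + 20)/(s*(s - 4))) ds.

Factor the denominator: s**2 - 4*s = s(s - 4).
Partial fractions: (-7*s + 20)/(s*(s - 4)) = -5/s - 2/(s - 4).
An antiderivative is F(s) = -5*log(s) - 2*log(s - 4).
Then F(7) - F(5) = (-5*log(7) - 2*log(3)) - (-5*log(5)) = -5*log(7) - 2*log(3) + 5*log(5).

-5*log(7) - 2*log(3) + 5*log(5)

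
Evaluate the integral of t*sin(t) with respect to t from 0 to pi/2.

1

Integrate by parts once (u = t, dv = sin(t) dt).
An antiderivative is F(t) = -t*cos(t) + sin(t).
Then F(pi/2) - F(0) = (1) - (0) = 1.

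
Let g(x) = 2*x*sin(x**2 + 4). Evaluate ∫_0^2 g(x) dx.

cos(4) - cos(8)

Let u = x**2 + 4, so du = 2*x dx. When x = 0, u = 4; when x = 2, u = 8.
The integral becomes ∫ sin(u) du from 4 to 8, with antiderivative -cos(u).
Back in x: F(x) = -cos(x**2 + 4).
Then F(2) - F(0) = (-cos(8)) - (-cos(4)) = cos(4) - cos(8).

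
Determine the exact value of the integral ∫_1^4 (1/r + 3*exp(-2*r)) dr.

-3*exp(-8)/2 + 3*exp(-2)/2 + 2*log(2)

An antiderivative is F(r) = log(r) - 3*exp(-2*r)/2.
Then F(4) - F(1) = (-3*exp(-8)/2 + 2*log(2)) - (-3*exp(-2)/2) = -3*exp(-8)/2 + 3*exp(-2)/2 + 2*log(2).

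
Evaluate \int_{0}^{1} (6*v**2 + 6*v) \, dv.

By the power rule, an antiderivative is F(v) = 2*v**3 + 3*v**2.
Then F(1) - F(0) = (5) - (0) = 5.

5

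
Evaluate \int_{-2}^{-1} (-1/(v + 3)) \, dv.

An antiderivative is F(v) = -log(v + 3).
Then F(-1) - F(-2) = (-log(2)) - (0) = -log(2).

-log(2)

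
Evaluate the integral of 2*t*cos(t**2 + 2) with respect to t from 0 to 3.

Let u = t**2 + 2, so du = 2*t dt. When t = 0, u = 2; when t = 3, u = 11.
The integral becomes ∫ cos(u) du from 2 to 11, with antiderivative sin(u).
Back in t: F(t) = sin(t**2 + 2).
Then F(3) - F(0) = (sin(11)) - (sin(2)) = sin(11) - sin(2).

sin(11) - sin(2)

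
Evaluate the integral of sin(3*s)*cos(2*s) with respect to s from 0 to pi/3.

Use the identity sin(3*s)cos(2*s) = [sin(5*s) + sin(s)]/2.
An antiderivative is F(s) = -cos(s)/2 - cos(5*s)/10.
Then F(pi/3) - F(0) = (-3/10) - (-3/5) = 3/10.

3/10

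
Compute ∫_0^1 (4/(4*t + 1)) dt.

log(5)

An antiderivative is F(t) = log(4*t + 1).
Then F(1) - F(0) = (log(5)) - (0) = log(5).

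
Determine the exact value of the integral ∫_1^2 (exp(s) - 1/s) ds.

An antiderivative is F(s) = exp(s) - log(s).
Then F(2) - F(1) = (-log(2) + exp(2)) - (exp(1)) = -exp(1) - log(2) + exp(2).

-exp(1) - log(2) + exp(2)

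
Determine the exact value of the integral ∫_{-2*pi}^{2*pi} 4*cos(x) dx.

0

An antiderivative is F(x) = 4*sin(x).
Then F(2*pi) - F(-2*pi) = (0) - (0) = 0.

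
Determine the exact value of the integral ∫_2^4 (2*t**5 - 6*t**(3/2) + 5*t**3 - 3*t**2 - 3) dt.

By the power rule, an antiderivative is F(t) = t**6/3 - 12*t**(5/2)/5 + 5*t**4/4 - t**3 - 3*t.
Then F(4) - F(2) = (22988/15) - (82/3 - 48*sqrt(2)/5) = 48*sqrt(2)/5 + 7526/5.

48*sqrt(2)/5 + 7526/5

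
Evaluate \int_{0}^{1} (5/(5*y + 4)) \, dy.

Let u = 5*y + 4, so du = 5 dy. When y = 0, u = 4; when y = 1, u = 9.
The integral becomes ∫ 1/u du from 4 to 9, with antiderivative log(u).
Back in y: F(y) = log(5*y + 4).
Then F(1) - F(0) = (log(9)) - (log(4)) = log(9/4).

log(9/4)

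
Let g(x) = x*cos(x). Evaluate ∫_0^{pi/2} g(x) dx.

Integrate by parts once (u = x, dv = cos(x) dx).
An antiderivative is F(x) = x*sin(x) + cos(x).
Then F(pi/2) - F(0) = (pi/2) - (1) = -1 + pi/2.

-1 + pi/2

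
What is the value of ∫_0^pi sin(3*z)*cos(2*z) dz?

6/5

Use the identity sin(3*z)cos(2*z) = [sin(5*z) + sin(z)]/2.
An antiderivative is F(z) = -cos(z)/2 - cos(5*z)/10.
Then F(pi) - F(0) = (3/5) - (-3/5) = 6/5.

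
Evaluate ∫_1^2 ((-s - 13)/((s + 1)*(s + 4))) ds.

Factor the denominator: s**2 + 5*s + 4 = (s + 4)(s + 1).
Partial fractions: (-s - 13)/((s + 1)*(s + 4)) = 3/(s + 4) - 4/(s + 1).
An antiderivative is F(s) = -4*log(s + 1) + 3*log(s + 4).
Then F(2) - F(1) = (log(8/3)) - (-4*log(2) + 3*log(5)) = -3*log(5) - log(3) + 7*log(2).

-3*log(5) - log(3) + 7*log(2)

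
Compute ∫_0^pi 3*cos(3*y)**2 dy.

Use the identity cos^2(3*y) = (1 + cos(6*y))/2.
An antiderivative is F(y) = 3*y/2 + sin(6*y)/4.
Then F(pi) - F(0) = (3*pi/2) - (0) = 3*pi/2.

3*pi/2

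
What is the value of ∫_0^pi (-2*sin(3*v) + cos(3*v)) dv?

-4/3

An antiderivative is F(v) = sin(3*v)/3 + 2*cos(3*v)/3.
Then F(pi) - F(0) = (-2/3) - (2/3) = -4/3.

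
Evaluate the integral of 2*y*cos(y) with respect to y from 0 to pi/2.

Integrate by parts once (u = y, dv = 2*cos(y) dy).
An antiderivative is F(y) = 2*y*sin(y) + 2*cos(y).
Then F(pi/2) - F(0) = (pi) - (2) = -2 + pi.

-2 + pi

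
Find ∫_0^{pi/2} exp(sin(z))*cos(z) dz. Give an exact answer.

-1 + E

Let u = sin(z), so du = cos(z) dz. When z = 0, u = 0; when z = pi/2, u = 1.
The integral becomes ∫ exp(u) du from 0 to 1, with antiderivative exp(u).
Back in z: F(z) = exp(sin(z)).
Then F(pi/2) - F(0) = (E) - (1) = -1 + E.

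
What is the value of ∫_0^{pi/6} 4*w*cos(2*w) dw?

-1/2 + sqrt(3)*pi/6

Integrate by parts once (u = w, dv = 4*cos(2*w) dw).
An antiderivative is F(w) = 2*w*sin(2*w) + cos(2*w).
Then F(pi/6) - F(0) = (1/2 + sqrt(3)*pi/6) - (1) = -1/2 + sqrt(3)*pi/6.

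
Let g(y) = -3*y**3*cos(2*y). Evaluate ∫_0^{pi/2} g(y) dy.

-9/4 + 9*pi**2/16

Integrate by parts 3 times (u = y^3, dv = -3*cos(2*y) dy).
An antiderivative is F(y) = -3*y**3*sin(2*y)/2 - 9*y**2*cos(2*y)/4 + 9*y*sin(2*y)/4 + 9*cos(2*y)/8.
Then F(pi/2) - F(0) = (-9/8 + 9*pi**2/16) - (9/8) = -9/4 + 9*pi**2/16.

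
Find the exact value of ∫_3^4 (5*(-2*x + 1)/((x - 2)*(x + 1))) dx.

-5*log(5) + 5*log(2)

Factor the denominator: x**2 - x - 2 = (x + 1)(x - 2).
Partial fractions: 5*(-2*x + 1)/((x - 2)*(x + 1)) = -5/(x + 1) - 5/(x - 2).
An antiderivative is F(x) = -5*log(x - 2) - 5*log(x + 1).
Then F(4) - F(3) = (-5*log(5) - 5*log(2)) - (-10*log(2)) = -5*log(5) + 5*log(2).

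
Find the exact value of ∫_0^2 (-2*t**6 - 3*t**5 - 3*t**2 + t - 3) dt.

-564/7

By the power rule, an antiderivative is F(t) = -2*t**7/7 - t**6/2 - t**3 + t**2/2 - 3*t.
Then F(2) - F(0) = (-564/7) - (0) = -564/7.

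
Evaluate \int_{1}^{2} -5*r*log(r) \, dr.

Integrate by parts once (u = ln r, dv = -5*r dr).
An antiderivative is F(r) = -5*r**2*(2*log(r) - 1)/4.
Then F(2) - F(1) = (5 - 10*log(2)) - (5/4) = 15/4 - 10*log(2).

15/4 - 10*log(2)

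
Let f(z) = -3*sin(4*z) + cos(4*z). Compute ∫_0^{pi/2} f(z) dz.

An antiderivative is F(z) = sin(4*z)/4 + 3*cos(4*z)/4.
Then F(pi/2) - F(0) = (3/4) - (3/4) = 0.

0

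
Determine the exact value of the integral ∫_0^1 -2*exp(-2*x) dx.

An antiderivative is F(x) = exp(-2*x).
Then F(1) - F(0) = (exp(-2)) - (1) = -1 + exp(-2).

-1 + exp(-2)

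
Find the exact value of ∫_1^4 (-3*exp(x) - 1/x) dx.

An antiderivative is F(x) = -3*exp(x) - log(x).
Then F(4) - F(1) = (-3*exp(4) - log(4)) - (-3*exp(1)) = -3*exp(4) - log(4) + 3*exp(1).

-3*exp(4) - log(4) + 3*exp(1)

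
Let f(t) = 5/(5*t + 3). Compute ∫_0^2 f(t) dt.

log(13/3)

Let u = 5*t + 3, so du = 5 dt. When t = 0, u = 3; when t = 2, u = 13.
The integral becomes ∫ 1/u du from 3 to 13, with antiderivative log(u).
Back in t: F(t) = log(5*t + 3).
Then F(2) - F(0) = (log(13)) - (log(3)) = log(13/3).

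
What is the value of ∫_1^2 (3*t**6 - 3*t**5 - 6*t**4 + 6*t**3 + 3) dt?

393/35

By the power rule, an antiderivative is F(t) = 3*t**7/7 - t**6/2 - 6*t**5/5 + 3*t**4/2 + 3*t.
Then F(2) - F(1) = (506/35) - (113/35) = 393/35.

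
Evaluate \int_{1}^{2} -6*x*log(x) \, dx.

Integrate by parts once (u = ln x, dv = -6*x dx).
An antiderivative is F(x) = -3*x**2*(2*log(x) - 1)/2.
Then F(2) - F(1) = (6 - 12*log(2)) - (3/2) = 9/2 - 12*log(2).

9/2 - 12*log(2)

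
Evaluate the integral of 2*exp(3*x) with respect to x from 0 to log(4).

Let u = exp(x), so du = exp(x) dx. When x = 0, u = 1; when x = log(4), u = 4.
The integral becomes 2·∫ u**2 du from 1 to 4, with antiderivative 2*u**3/3.
Back in x: F(x) = 2*exp(3*x)/3.
Then F(log(4)) - F(0) = (128/3) - (2/3) = 42.

42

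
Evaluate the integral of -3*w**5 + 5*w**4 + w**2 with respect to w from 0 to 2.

By the power rule, an antiderivative is F(w) = -w**6/2 + w**5 + w**3/3.
Then F(2) - F(0) = (8/3) - (0) = 8/3.

8/3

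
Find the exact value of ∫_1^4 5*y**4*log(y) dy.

-1023/5 + 2048*log(2)

Integrate by parts once (u = ln y, dv = 5*y**4 dy).
An antiderivative is F(y) = y**5*(5*log(y) - 1)/5.
Then F(4) - F(1) = (-1024/5 + 2048*log(2)) - (-1/5) = -1023/5 + 2048*log(2).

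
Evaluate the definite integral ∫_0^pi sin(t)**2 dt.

Use the identity sin^2(t) = (1 - cos(2*t))/2.
An antiderivative is F(t) = t/2 - sin(2*t)/4.
Then F(pi) - F(0) = (pi/2) - (0) = pi/2.

pi/2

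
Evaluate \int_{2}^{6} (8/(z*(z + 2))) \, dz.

Factor the denominator: z**2 + 2*z = (z + 2)z.
Partial fractions: 8/(z*(z + 2)) = -4/(z + 2) + 4/z.
An antiderivative is F(z) = 4*log(z) - 4*log(z + 2).
Then F(6) - F(2) = (-8*log(2) + 4*log(3)) - (-log(16)) = log(81/16).

log(81/16)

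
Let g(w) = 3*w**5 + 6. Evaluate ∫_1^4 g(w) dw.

4131/2

By the power rule, an antiderivative is F(w) = w**6/2 + 6*w.
Then F(4) - F(1) = (2072) - (13/2) = 4131/2.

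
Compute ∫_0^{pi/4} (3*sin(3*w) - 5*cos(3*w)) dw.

An antiderivative is F(w) = -5*sin(3*w)/3 - cos(3*w).
Then F(pi/4) - F(0) = (-sqrt(2)/3) - (-1) = 1 - sqrt(2)/3.

1 - sqrt(2)/3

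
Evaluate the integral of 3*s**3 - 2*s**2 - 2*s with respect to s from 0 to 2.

8/3

By the power rule, an antiderivative is F(s) = 3*s**4/4 - 2*s**3/3 - s**2.
Then F(2) - F(0) = (8/3) - (0) = 8/3.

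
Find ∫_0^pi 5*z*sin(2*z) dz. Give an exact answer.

-5*pi/2

Integrate by parts once (u = z, dv = 5*sin(2*z) dz).
An antiderivative is F(z) = -5*z*cos(2*z)/2 + 5*sin(2*z)/4.
Then F(pi) - F(0) = (-5*pi/2) - (0) = -5*pi/2.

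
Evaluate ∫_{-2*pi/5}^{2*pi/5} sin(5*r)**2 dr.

Use the identity sin^2(5*r) = (1 - cos(10*r))/2.
An antiderivative is F(r) = r/2 - sin(10*r)/20.
Then F(2*pi/5) - F(-2*pi/5) = (pi/5) - (-pi/5) = 2*pi/5.

2*pi/5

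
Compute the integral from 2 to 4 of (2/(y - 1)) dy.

log(9)

An antiderivative is F(y) = 2*log(y - 1).
Then F(4) - F(2) = (log(9)) - (0) = log(9).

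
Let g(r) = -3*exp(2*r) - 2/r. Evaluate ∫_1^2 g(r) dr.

An antiderivative is F(r) = -3*exp(2*r)/2 - 2*log(r).
Then F(2) - F(1) = (-3*exp(4)/2 - log(4)) - (-3*exp(2)/2) = -3*exp(4)/2 - log(4) + 3*exp(2)/2.

-3*exp(4)/2 - log(4) + 3*exp(2)/2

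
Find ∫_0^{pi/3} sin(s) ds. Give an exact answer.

1/2

An antiderivative is F(s) = -cos(s).
Then F(pi/3) - F(0) = (-1/2) - (-1) = 1/2.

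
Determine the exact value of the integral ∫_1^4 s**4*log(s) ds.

-1023/25 + 2048*log(2)/5

Integrate by parts once (u = ln s, dv = s**4 ds).
An antiderivative is F(s) = s**5*(5*log(s) - 1)/25.
Then F(4) - F(1) = (-1024/25 + 2048*log(2)/5) - (-1/25) = -1023/25 + 2048*log(2)/5.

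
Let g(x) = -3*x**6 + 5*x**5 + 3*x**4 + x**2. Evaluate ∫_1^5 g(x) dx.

-1947328/105

By the power rule, an antiderivative is F(x) = -3*x**7/7 + 5*x**6/6 + 3*x**5/5 + x**3/3.
Then F(5) - F(1) = (-259625/14) - (281/210) = -1947328/105.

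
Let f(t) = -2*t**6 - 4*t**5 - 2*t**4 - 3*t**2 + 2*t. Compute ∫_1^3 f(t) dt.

-128594/105

By the power rule, an antiderivative is F(t) = -2*t**7/7 - 2*t**6/3 - 2*t**5/5 - t**3 + t**2.
Then F(3) - F(1) = (-42912/35) - (-142/105) = -128594/105.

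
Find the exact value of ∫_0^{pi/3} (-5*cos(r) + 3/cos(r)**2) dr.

An antiderivative is F(r) = -5*sin(r) + 3*tan(r).
Then F(pi/3) - F(0) = (sqrt(3)/2) - (0) = sqrt(3)/2.

sqrt(3)/2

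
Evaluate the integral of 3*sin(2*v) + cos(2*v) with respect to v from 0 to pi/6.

An antiderivative is F(v) = sin(2*v)/2 - 3*cos(2*v)/2.
Then F(pi/6) - F(0) = (-3/4 + sqrt(3)/4) - (-3/2) = sqrt(3)/4 + 3/4.

sqrt(3)/4 + 3/4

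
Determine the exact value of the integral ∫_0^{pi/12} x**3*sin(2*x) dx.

-3/16 - sqrt(3)*pi**3/6912 + pi**2/384 + sqrt(3)*pi/32

Integrate by parts 3 times (u = x^3, dv = sin(2*x) dx).
An antiderivative is F(x) = -x**3*cos(2*x)/2 + 3*x**2*sin(2*x)/4 + 3*x*cos(2*x)/4 - 3*sin(2*x)/8.
Then F(pi/12) - F(0) = (-3/16 - sqrt(3)*pi**3/6912 + pi**2/384 + sqrt(3)*pi/32) - (0) = -3/16 - sqrt(3)*pi**3/6912 + pi**2/384 + sqrt(3)*pi/32.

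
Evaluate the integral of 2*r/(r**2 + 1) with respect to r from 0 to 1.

Let u = r**2 + 1, so du = 2*r dr. When r = 0, u = 1; when r = 1, u = 2.
The integral becomes ∫ 1/u du from 1 to 2, with antiderivative log(u).
Back in r: F(r) = log(r**2 + 1).
Then F(1) - F(0) = (log(2)) - (0) = log(2).

log(2)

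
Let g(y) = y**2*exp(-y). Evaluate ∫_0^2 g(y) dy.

Integrate by parts twice (u = y^2, dv = exp(-y) dy).
An antiderivative is F(y) = (-y**2 - 2*y - 2)*exp(-y).
Then F(2) - F(0) = (-10*exp(-2)) - (-2) = 2 - 10*exp(-2).

2 - 10*exp(-2)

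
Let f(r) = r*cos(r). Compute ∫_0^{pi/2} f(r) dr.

Integrate by parts once (u = r, dv = cos(r) dr).
An antiderivative is F(r) = r*sin(r) + cos(r).
Then F(pi/2) - F(0) = (pi/2) - (1) = -1 + pi/2.

-1 + pi/2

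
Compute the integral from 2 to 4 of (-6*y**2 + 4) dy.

-104

By the power rule, an antiderivative is F(y) = -2*y**3 + 4*y.
Then F(4) - F(2) = (-112) - (-8) = -104.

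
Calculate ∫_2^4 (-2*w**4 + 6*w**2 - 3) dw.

By the power rule, an antiderivative is F(w) = -2*w**5/5 + 2*w**3 - 3*w.
Then F(4) - F(2) = (-1468/5) - (-14/5) = -1454/5.

-1454/5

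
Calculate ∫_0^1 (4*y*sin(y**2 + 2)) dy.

2*cos(2) - 2*cos(3)

Let u = y**2 + 2, so du = 2*y dy. When y = 0, u = 2; when y = 1, u = 3.
The integral becomes 2·∫ sin(u) du from 2 to 3, with antiderivative -2*cos(u).
Back in y: F(y) = -2*cos(y**2 + 2).
Then F(1) - F(0) = (-2*cos(3)) - (-2*cos(2)) = 2*cos(2) - 2*cos(3).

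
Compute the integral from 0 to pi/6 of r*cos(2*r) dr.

-1/8 + sqrt(3)*pi/24

Integrate by parts once (u = r, dv = cos(2*r) dr).
An antiderivative is F(r) = r*sin(2*r)/2 + cos(2*r)/4.
Then F(pi/6) - F(0) = (1/8 + sqrt(3)*pi/24) - (1/4) = -1/8 + sqrt(3)*pi/24.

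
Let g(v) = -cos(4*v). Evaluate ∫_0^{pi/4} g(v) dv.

0

An antiderivative is F(v) = -sin(4*v)/4.
Then F(pi/4) - F(0) = (0) - (0) = 0.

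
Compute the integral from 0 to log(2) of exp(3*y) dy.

7/3

Let u = exp(y), so du = exp(y) dy. When y = 0, u = 1; when y = log(2), u = 2.
The integral becomes ∫ u**2 du from 1 to 2, with antiderivative u**3/3.
Back in y: F(y) = exp(3*y)/3.
Then F(log(2)) - F(0) = (8/3) - (1/3) = 7/3.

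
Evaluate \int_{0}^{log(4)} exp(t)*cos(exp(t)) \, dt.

Let u = exp(t), so du = exp(t) dt. When t = 0, u = 1; when t = log(4), u = 4.
The integral becomes ∫ cos(u) du from 1 to 4, with antiderivative sin(u).
Back in t: F(t) = sin(exp(t)).
Then F(log(4)) - F(0) = (sin(4)) - (sin(1)) = -sin(1) + sin(4).

-sin(1) + sin(4)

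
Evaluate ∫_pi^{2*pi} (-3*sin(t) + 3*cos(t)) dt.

6

An antiderivative is F(t) = 3*sin(t) + 3*cos(t).
Then F(2*pi) - F(pi) = (3) - (-3) = 6.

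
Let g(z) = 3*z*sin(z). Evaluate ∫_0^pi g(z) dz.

3*pi

Integrate by parts once (u = z, dv = 3*sin(z) dz).
An antiderivative is F(z) = -3*z*cos(z) + 3*sin(z).
Then F(pi) - F(0) = (3*pi) - (0) = 3*pi.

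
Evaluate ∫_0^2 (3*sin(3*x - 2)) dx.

cos(2) - cos(4)

Let u = 3*x - 2, so du = 3 dx. When x = 0, u = -2; when x = 2, u = 4.
The integral becomes ∫ sin(u) du from -2 to 4, with antiderivative -cos(u).
Back in x: F(x) = -cos(3*x - 2).
Then F(2) - F(0) = (-cos(4)) - (-cos(2)) = cos(2) - cos(4).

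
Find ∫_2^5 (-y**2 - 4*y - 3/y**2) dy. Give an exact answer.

By the power rule, an antiderivative is F(y) = -y**3/3 - 2*y**2 + 3/y.
Then F(5) - F(2) = (-1366/15) - (-55/6) = -819/10.

-819/10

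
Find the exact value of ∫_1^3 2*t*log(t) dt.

Integrate by parts once (u = ln t, dv = 2*t dt).
An antiderivative is F(t) = t**2*(2*log(t) - 1)/2.
Then F(3) - F(1) = (-9/2 + 9*log(3)) - (-1/2) = -4 + 9*log(3).

-4 + 9*log(3)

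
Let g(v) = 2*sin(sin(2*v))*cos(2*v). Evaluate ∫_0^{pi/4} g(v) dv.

Let u = sin(2*v), so du = 2*cos(2*v) dv. When v = 0, u = 0; when v = pi/4, u = 1.
The integral becomes ∫ sin(u) du from 0 to 1, with antiderivative -cos(u).
Back in v: F(v) = -cos(sin(2*v)).
Then F(pi/4) - F(0) = (-cos(1)) - (-1) = 1 - cos(1).

1 - cos(1)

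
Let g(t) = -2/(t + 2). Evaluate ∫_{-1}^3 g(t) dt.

An antiderivative is F(t) = -2*log(t + 2).
Then F(3) - F(-1) = (-log(25)) - (0) = -log(25).

-log(25)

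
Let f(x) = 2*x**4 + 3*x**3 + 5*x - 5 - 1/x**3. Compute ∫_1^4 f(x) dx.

By the power rule, an antiderivative is F(x) = 2*x**5/5 + 3*x**4/4 + 5*x**2/2 - 5*x + 1/(2*x**2).
Then F(4) - F(1) = (99461/160) - (-17/20) = 99597/160.

99597/160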